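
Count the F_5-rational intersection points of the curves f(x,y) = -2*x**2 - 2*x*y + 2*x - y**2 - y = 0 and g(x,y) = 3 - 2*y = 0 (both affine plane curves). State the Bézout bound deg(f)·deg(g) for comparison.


Common zeros: {(0, 4), (2, 4)}; count = 2; Bézout bound = 2.

deg(f) = 2, deg(g) = 1, so Bézout bound = 2.
Scan x ∈ F_5. For each x, list the y ∈ F_5 with f(x, y) ≡ 0 and those with g(x, y) ≡ 0 (mod 5); the common zeros in that column are the intersection.
  x = 0: f ≡ 0 at y ∈ {0, 4}; g ≡ 0 at y ∈ {4}; common: {4}.
  x = 1: f ≡ 0 at y ∈ {0, 2}; g ≡ 0 at y ∈ {4}; common: ∅.
  x = 2: f ≡ 0 at y ∈ {1, 4}; g ≡ 0 at y ∈ {4}; common: {4}.
  x = 3: f ≡ 0 at y ∈ {1, 2}; g ≡ 0 at y ∈ {4}; common: ∅.
  x = 4: f ≡ 0 at y ∈ {3}; g ≡ 0 at y ∈ {4}; common: ∅.
Collecting: common zeros = {(0, 4), (2, 4)}, so the count is 2.
Comparison with the Bézout bound: 2 ≤ 2 = deg(f)·deg(g), as expected for curves with no common component (the bound is attained).


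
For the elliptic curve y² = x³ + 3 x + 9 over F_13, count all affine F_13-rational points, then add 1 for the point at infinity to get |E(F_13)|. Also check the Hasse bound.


Affine points = {(0, 3), (0, 10), (1, 0), (2, 6), (2, 7), (6, 3), (6, 10), (7, 3), (7, 10), (8, 5), (8, 8), (10, 5), (10, 8)}; affine count = 13; |E(F_13)| = 14.

Discriminant check: Δ ∝ 4a³ + 27b² = 4·3³ + 27·9² = 4·27 + 27·81 ≡ 7 (mod 13). Nonzero ⇒ E is nonsingular.
For each x ∈ F_13, compute rhs = x³ + 3·x + 9 mod 13, then count y ∈ F_13 with y² ≡ rhs.
  x = 0: rhs = 9, matching y values: 3, 10 (2 points).
  x = 1: rhs = 0, matching y values: 0 (1 points).
  x = 2: rhs = 10, matching y values: 6, 7 (2 points).
  x = 3: rhs = 6, matching y values: none (0 points).
  x = 4: rhs = 7, matching y values: none (0 points).
  x = 5: rhs = 6, matching y values: none (0 points).
  x = 6: rhs = 9, matching y values: 3, 10 (2 points).
  x = 7: rhs = 9, matching y values: 3, 10 (2 points).
  x = 8: rhs = 12, matching y values: 5, 8 (2 points).
  x = 9: rhs = 11, matching y values: none (0 points).
  x = 10: rhs = 12, matching y values: 5, 8 (2 points).
  x = 11: rhs = 8, matching y values: none (0 points).
  x = 12: rhs = 5, matching y values: none (0 points).
Total affine count: 13.
Full point count |E(F_13)| = 13 + 1 = 14.
Hasse bound: |14 − (13+1)| = |0| = 0 ≤ 2√13 ≈ 7.2111 ✓.


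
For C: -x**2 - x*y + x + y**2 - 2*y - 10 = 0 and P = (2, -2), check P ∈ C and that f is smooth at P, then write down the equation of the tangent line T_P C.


Tangent line at P: -x - 8*y - 14 = 0.

Step 1: f(2, -2) = 0, so P lies on C.
Step 2: partial derivatives
  f_x(x, y) = -2*x - y + 1, f_y(x, y) = -x + 2*y - 2.
  f_x(P) = -1, f_y(P) = -8 (gradient nonzero, so P is smooth).
Step 3: tangent line at P: -1·(x − 2) + -8·(y − -2) = 0.
Expanding: -x - 8*y - 14 = 0.


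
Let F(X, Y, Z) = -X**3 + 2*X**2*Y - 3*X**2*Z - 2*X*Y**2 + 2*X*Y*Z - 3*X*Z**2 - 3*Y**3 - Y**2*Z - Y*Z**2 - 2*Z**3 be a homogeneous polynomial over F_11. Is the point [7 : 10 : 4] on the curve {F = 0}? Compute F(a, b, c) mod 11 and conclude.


F(7,10,4) ≡ 3 (mod 11); P is NOT on the curve.

Evaluate F(7, 10, 4) term-by-term (mod 11).
  -X**3 ↦ -1·343·1·1 = -343
  2*X**2*Y ↦ 2·49·10·1 = 980
  -3*X**2*Z ↦ -3·49·1·4 = -588
  -2*X*Y**2 ↦ -2·7·100·1 = -1400
  2*X*Y*Z ↦ 2·7·10·4 = 560
  -3*X*Z**2 ↦ -3·7·1·16 = -336
  -3*Y**3 ↦ -3·1·1000·1 = -3000
  -Y**2*Z ↦ -1·1·100·4 = -400
  -Y*Z**2 ↦ -1·1·10·16 = -160
  -2*Z**3 ↦ -2·1·1·64 = -128
Sum: F(7, 10, 4) = (-343) + (980) + (-588) + (-1400) + (560) + (-336) + (-3000) + (-400) + (-160) + (-128) = -4815.
Reducing mod 11: -4815 ≡ 3 (mod 11).
Since F(a, b, c) ≡ 3 ≠ 0 (mod 11), P does NOT lie on the curve.


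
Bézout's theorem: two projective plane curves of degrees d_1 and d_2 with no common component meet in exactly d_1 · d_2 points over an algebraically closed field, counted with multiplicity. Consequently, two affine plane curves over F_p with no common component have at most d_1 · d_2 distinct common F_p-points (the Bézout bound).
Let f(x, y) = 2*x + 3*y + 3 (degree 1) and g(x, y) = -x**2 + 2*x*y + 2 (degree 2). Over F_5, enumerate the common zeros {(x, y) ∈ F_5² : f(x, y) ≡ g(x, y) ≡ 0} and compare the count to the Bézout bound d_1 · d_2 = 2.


Common zeros: {(3, 2), (4, 3)}; count = 2; Bézout bound = 2.

deg(f) = 1, deg(g) = 2, so Bézout bound = 2.
Scan x ∈ F_5. For each x, list the y ∈ F_5 with f(x, y) ≡ 0 and those with g(x, y) ≡ 0 (mod 5); the common zeros in that column are the intersection.
  x = 0: f ≡ 0 at y ∈ {4}; g ≡ 0 at y ∈ ∅; common: ∅.
  x = 1: f ≡ 0 at y ∈ {0}; g ≡ 0 at y ∈ {2}; common: ∅.
  x = 2: f ≡ 0 at y ∈ {1}; g ≡ 0 at y ∈ {3}; common: ∅.
  x = 3: f ≡ 0 at y ∈ {2}; g ≡ 0 at y ∈ {2}; common: {2}.
  x = 4: f ≡ 0 at y ∈ {3}; g ≡ 0 at y ∈ {3}; common: {3}.
Collecting: common zeros = {(3, 2), (4, 3)}, so the count is 2.
Comparison with the Bézout bound: 2 ≤ 2 = deg(f)·deg(g), as expected for curves with no common component (the bound is attained).


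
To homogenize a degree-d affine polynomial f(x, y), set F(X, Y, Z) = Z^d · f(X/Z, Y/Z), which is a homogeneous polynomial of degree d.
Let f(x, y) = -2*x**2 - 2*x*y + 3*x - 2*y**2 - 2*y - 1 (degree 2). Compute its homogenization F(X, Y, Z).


F(X, Y, Z) = -2*X**2 - 2*X*Y + 3*X*Z - 2*Y**2 - 2*Y*Z - Z**2

deg(f) = 2.
Substitute x = X/Z, y = Y/Z into f, then multiply by Z^2.
  monomial -2·x^2·y^0 ↦ -2·X^2·Y^0·Z^0.
  monomial -2·x^1·y^1 ↦ -2·X^1·Y^1·Z^0.
  monomial 3·x^1·y^0 ↦ 3·X^1·Y^0·Z^1.
  monomial -2·x^0·y^2 ↦ -2·X^0·Y^2·Z^0.
  monomial -2·x^0·y^1 ↦ -2·X^0·Y^1·Z^1.
  monomial -1·x^0·y^0 ↦ -1·X^0·Y^0·Z^2.
Collecting: F(X, Y, Z) = -2*X**2 - 2*X*Y + 3*X*Z - 2*Y**2 - 2*Y*Z - Z**2.


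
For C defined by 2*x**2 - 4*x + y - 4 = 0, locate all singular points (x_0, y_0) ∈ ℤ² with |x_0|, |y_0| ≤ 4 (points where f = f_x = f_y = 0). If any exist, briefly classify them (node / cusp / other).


No singular points in the scanned grid; C is smooth there.

Compute partial derivatives:
  f_x = 4*x - 4.
  f_y = 1.
f_y = 1 is a nonzero constant, so f_y never vanishes: no point (x, y) can satisfy f = f_x = f_y = 0. In particular no (x, y) ∈ {−4, ..., 4}² is singular; the curve is smooth.


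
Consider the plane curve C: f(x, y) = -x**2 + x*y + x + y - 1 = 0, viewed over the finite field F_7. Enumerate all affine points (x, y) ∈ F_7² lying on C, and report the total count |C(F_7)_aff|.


Affine F_7-points: {(0, 1), (1, 4), (2, 1), (3, 0), (4, 4), (5, 0)}; count = 6.

For each of the 49 pairs (x, y) ∈ F_7², evaluate f(x, y) mod 7. Record the zeros.
  x = 0: [0↦6, 1↦0, 2↦1, 3↦2, 4↦3, 5↦4, 6↦5]  zeros at y ∈ {1}
  x = 1: [0↦6, 1↦1, 2↦3, 3↦5, 4↦0, 5↦2, 6↦4]  zeros at y ∈ {4}
  x = 2: [0↦4, 1↦0, 2↦3, 3↦6, 4↦2, 5↦5, 6↦1]  zeros at y ∈ {1}
  x = 3: [0↦0, 1↦4, 2↦1, 3↦5, 4↦2, 5↦6, 6↦3]  zeros at y ∈ {0}
  x = 4: [0↦1, 1↦6, 2↦4, 3↦2, 4↦0, 5↦5, 6↦3]  zeros at y ∈ {4}
  x = 5: [0↦0, 1↦6, 2↦5, 3↦4, 4↦3, 5↦2, 6↦1]  zeros at y ∈ {0}
  x = 6: [0↦4, 1↦4, 2↦4, 3↦4, 4↦4, 5↦4, 6↦4]  zeros at y ∈ ∅
Collecting zeros: affine points = {(0, 1), (1, 4), (2, 1), (3, 0), (4, 4), (5, 0)}.
Total count |C(F_7)_aff| = 6.


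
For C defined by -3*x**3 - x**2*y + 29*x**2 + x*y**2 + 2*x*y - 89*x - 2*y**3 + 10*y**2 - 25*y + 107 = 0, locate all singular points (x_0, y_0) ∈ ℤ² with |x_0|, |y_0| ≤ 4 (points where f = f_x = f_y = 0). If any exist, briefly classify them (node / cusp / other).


Singular points: {(3, 2)}; classification: cusp.

Compute partial derivatives:
  f_x = -9*x**2 - 2*x*y + 58*x + y**2 + 2*y - 89.
  f_y = -x**2 + 2*x*y + 2*x - 6*y**2 + 20*y - 25.
Scan x_0 ∈ {−4, ..., 4}. For each x_0, f_y(x_0, y) is a polynomial in y; find its integer roots y ∈ {−4, ..., 4}, then test f_x and f at those candidates.
  x = -4: f_y(-4, y) = -6*y**2 + 12*y - 49; no integer root y with |y| ≤ 4.
  x = -3: f_y(-3, y) = -6*y**2 + 14*y - 40; no integer root y with |y| ≤ 4.
  x = -2: f_y(-2, y) = -6*y**2 + 16*y - 33; no integer root y with |y| ≤ 4.
  x = -1: f_y(-1, y) = -6*y**2 + 18*y - 28; no integer root y with |y| ≤ 4.
  x = 0: f_y(0, y) = -6*y**2 + 20*y - 25; no integer root y with |y| ≤ 4.
  x = 1: f_y(1, y) = -6*y**2 + 22*y - 24; no integer root y with |y| ≤ 4.
  x = 2: f_y(2, y) = -6*y**2 + 24*y - 25; no integer root y with |y| ≤ 4.
  x = 3: f_y(3, y) = -6*y**2 + 26*y - 28; vanishes at y ∈ {2}. (3, 2): f_x = 0, f = 0 — SINGULAR.
  x = 4: f_y(4, y) = -6*y**2 + 28*y - 33; no integer root y with |y| ≤ 4.
Only singular point on the grid: (3, 2).
Classify: substitute x = 3 + u, y = 2 + v and expand: f = -3*u**3 - u**2*v + u*v**2 - 2*v**3 + v**2.
No constant or linear terms (consistent with a singular point). Quadratic part: v**2. Cubic part: -3*u**3 - u**2*v + u*v**2 - 2*v**3.
The quadratic part v**2 is a perfect square, so there is a single (double) tangent line v = 0, i.e. y = 2. Restricting the cubic part to that line (v = 0) leaves -3*u**3 ≠ 0, so f is not divisible by v and the branch is v² ≈ 3*u**3 to lowest order — this is a cusp.
Classification: cusp.


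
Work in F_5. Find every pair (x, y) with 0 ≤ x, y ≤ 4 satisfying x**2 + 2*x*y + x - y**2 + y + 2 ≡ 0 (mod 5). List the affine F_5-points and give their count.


Affine F_5-points: {(0, 2), (0, 4), (1, 4), (3, 1), (4, 1), (4, 3)}; count = 6.

For each of the 25 pairs (x, y) ∈ F_5², evaluate f(x, y) mod 5. Record the zeros.
  x = 0: [0↦2, 1↦2, 2↦0, 3↦1, 4↦0]  zeros at y ∈ {2, 4}
  x = 1: [0↦4, 1↦1, 2↦1, 3↦4, 4↦0]  zeros at y ∈ {4}
  x = 2: [0↦3, 1↦2, 2↦4, 3↦4, 4↦2]  zeros at y ∈ ∅
  x = 3: [0↦4, 1↦0, 2↦4, 3↦1, 4↦1]  zeros at y ∈ {1}
  x = 4: [0↦2, 1↦0, 2↦1, 3↦0, 4↦2]  zeros at y ∈ {1, 3}
Collecting zeros: affine points = {(0, 2), (0, 4), (1, 4), (3, 1), (4, 1), (4, 3)}.
Total count |C(F_5)_aff| = 6.


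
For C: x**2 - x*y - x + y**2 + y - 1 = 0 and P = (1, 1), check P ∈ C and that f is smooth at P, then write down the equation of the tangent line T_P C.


Tangent line at P: 2*y - 2 = 0.

Step 1: f(1, 1) = 0, so P lies on C.
Step 2: partial derivatives
  f_x(x, y) = 2*x - y - 1, f_y(x, y) = -x + 2*y + 1.
  f_x(P) = 0, f_y(P) = 2 (gradient nonzero, so P is smooth).
Step 3: tangent line at P: 0·(x − 1) + 2·(y − 1) = 0.
Expanding: 2*y - 2 = 0.


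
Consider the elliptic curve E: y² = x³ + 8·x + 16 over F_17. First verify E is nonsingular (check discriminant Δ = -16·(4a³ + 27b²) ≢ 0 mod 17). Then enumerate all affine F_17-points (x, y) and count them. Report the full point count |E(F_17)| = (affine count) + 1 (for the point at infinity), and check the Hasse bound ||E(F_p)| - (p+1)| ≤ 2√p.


Affine points = {(0, 4), (0, 13), (1, 5), (1, 12), (3, 4), (3, 13), (6, 5), (6, 12), (9, 1), (9, 16), (10, 5), (10, 12), (12, 2), (12, 15), (14, 4), (14, 13), (15, 3), (15, 14)}; affine count = 18; |E(F_17)| = 19.

Discriminant check: Δ ∝ 4a³ + 27b² = 4·8³ + 27·16² = 4·512 + 27·256 ≡ 1 (mod 17). Nonzero ⇒ E is nonsingular.
For each x ∈ F_17, compute rhs = x³ + 8·x + 16 mod 17, then count y ∈ F_17 with y² ≡ rhs.
  x = 0: rhs = 16, matching y values: 4, 13 (2 points).
  x = 1: rhs = 8, matching y values: 5, 12 (2 points).
  x = 2: rhs = 6, matching y values: none (0 points).
  x = 3: rhs = 16, matching y values: 4, 13 (2 points).
  x = 4: rhs = 10, matching y values: none (0 points).
  x = 5: rhs = 11, matching y values: none (0 points).
  x = 6: rhs = 8, matching y values: 5, 12 (2 points).
  x = 7: rhs = 7, matching y values: none (0 points).
  x = 8: rhs = 14, matching y values: none (0 points).
  x = 9: rhs = 1, matching y values: 1, 16 (2 points).
  x = 10: rhs = 8, matching y values: 5, 12 (2 points).
  x = 11: rhs = 7, matching y values: none (0 points).
  x = 12: rhs = 4, matching y values: 2, 15 (2 points).
  x = 13: rhs = 5, matching y values: none (0 points).
  x = 14: rhs = 16, matching y values: 4, 13 (2 points).
  x = 15: rhs = 9, matching y values: 3, 14 (2 points).
  x = 16: rhs = 7, matching y values: none (0 points).
Total affine count: 18.
Full point count |E(F_17)| = 18 + 1 = 19.
Hasse bound: |19 − (17+1)| = |1| = 1 ≤ 2√17 ≈ 8.2462 ✓.


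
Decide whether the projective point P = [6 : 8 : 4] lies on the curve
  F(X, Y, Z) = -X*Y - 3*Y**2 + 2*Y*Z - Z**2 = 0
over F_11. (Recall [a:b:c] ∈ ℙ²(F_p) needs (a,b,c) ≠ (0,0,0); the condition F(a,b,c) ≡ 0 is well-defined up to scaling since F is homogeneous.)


F(6,8,4) ≡ 6 (mod 11); P is NOT on the curve.

Evaluate F(6, 8, 4) term-by-term (mod 11).
  -X*Y ↦ -1·6·8·1 = -48
  -3*Y**2 ↦ -3·1·64·1 = -192
  2*Y*Z ↦ 2·1·8·4 = 64
  -Z**2 ↦ -1·1·1·16 = -16
Sum: F(6, 8, 4) = (-48) + (-192) + (64) + (-16) = -192.
Reducing mod 11: -192 ≡ 6 (mod 11).
Since F(a, b, c) ≡ 6 ≠ 0 (mod 11), P does NOT lie on the curve.


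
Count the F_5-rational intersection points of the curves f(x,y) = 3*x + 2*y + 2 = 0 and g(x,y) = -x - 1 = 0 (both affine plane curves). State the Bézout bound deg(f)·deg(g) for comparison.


Common zeros: {(4, 3)}; count = 1; Bézout bound = 1.

deg(f) = 1, deg(g) = 1, so Bézout bound = 1.
Scan x ∈ F_5. For each x, list the y ∈ F_5 with f(x, y) ≡ 0 and those with g(x, y) ≡ 0 (mod 5); the common zeros in that column are the intersection.
  x = 0: f ≡ 0 at y ∈ {4}; g ≡ 0 at y ∈ ∅; common: ∅.
  x = 1: f ≡ 0 at y ∈ {0}; g ≡ 0 at y ∈ ∅; common: ∅.
  x = 2: f ≡ 0 at y ∈ {1}; g ≡ 0 at y ∈ ∅; common: ∅.
  x = 3: f ≡ 0 at y ∈ {2}; g ≡ 0 at y ∈ ∅; common: ∅.
  x = 4: f ≡ 0 at y ∈ {3}; g ≡ 0 at y ∈ {0, 1, 2, 3, 4}; common: {3}.
Collecting: common zeros = {(4, 3)}, so the count is 1.
Comparison with the Bézout bound: 1 ≤ 1 = deg(f)·deg(g), as expected for curves with no common component (the bound is attained).


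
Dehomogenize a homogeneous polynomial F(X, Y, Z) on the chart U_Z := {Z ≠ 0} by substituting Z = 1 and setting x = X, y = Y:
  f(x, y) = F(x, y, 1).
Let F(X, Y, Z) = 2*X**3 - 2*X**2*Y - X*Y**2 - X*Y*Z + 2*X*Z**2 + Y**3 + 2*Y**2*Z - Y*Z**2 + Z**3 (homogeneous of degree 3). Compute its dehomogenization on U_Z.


f(x, y) = 2*x**3 - 2*x**2*y - x*y**2 - x*y + 2*x + y**3 + 2*y**2 - y + 1

On U_Z we set Z = 1. Each monomial c·X^i·Y^j·Z^k in F becomes c·x^i·y^j·1^k = c·x^i·y^j.
Substituting Z = 1: F(X, Y, 1) = 2*x**3 - 2*x**2*y - x*y**2 - x*y + 2*x + y**3 + 2*y**2 - y + 1.
Note: deg(f) ≤ deg(F) = 3; strict inequality happens when F is divisible by Z (lost terms).


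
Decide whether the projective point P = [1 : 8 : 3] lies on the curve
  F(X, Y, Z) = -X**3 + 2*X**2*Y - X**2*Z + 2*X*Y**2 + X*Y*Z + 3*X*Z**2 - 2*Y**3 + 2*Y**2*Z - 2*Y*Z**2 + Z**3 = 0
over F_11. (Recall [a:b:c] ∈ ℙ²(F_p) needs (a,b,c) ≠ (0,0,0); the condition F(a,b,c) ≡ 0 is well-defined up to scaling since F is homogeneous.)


F(1,8,3) ≡ 6 (mod 11); P is NOT on the curve.

Evaluate F(1, 8, 3) term-by-term (mod 11).
  -X**3 ↦ -1·1·1·1 = -1
  2*X**2*Y ↦ 2·1·8·1 = 16
  -X**2*Z ↦ -1·1·1·3 = -3
  2*X*Y**2 ↦ 2·1·64·1 = 128
  X*Y*Z ↦ 1·1·8·3 = 24
  3*X*Z**2 ↦ 3·1·1·9 = 27
  -2*Y**3 ↦ -2·1·512·1 = -1024
  2*Y**2*Z ↦ 2·1·64·3 = 384
  -2*Y*Z**2 ↦ -2·1·8·9 = -144
  Z**3 ↦ 1·1·1·27 = 27
Sum: F(1, 8, 3) = (-1) + (16) + (-3) + (128) + (24) + (27) + (-1024) + (384) + (-144) + (27) = -566.
Reducing mod 11: -566 ≡ 6 (mod 11).
Since F(a, b, c) ≡ 6 ≠ 0 (mod 11), P does NOT lie on the curve.


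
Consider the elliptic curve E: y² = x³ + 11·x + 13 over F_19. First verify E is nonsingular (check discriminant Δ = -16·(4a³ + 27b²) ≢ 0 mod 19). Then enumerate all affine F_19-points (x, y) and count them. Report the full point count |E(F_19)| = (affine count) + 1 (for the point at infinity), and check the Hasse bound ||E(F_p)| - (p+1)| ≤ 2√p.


Affine points = {(1, 5), (1, 14), (2, 9), (2, 10), (3, 4), (3, 15), (4, 8), (4, 11), (8, 9), (8, 10), (9, 9), (9, 10), (12, 7), (12, 12), (13, 4), (13, 15), (14, 2), (14, 17), (15, 0), (18, 1), (18, 18)}; affine count = 21; |E(F_19)| = 22.

Discriminant check: Δ ∝ 4a³ + 27b² = 4·11³ + 27·13² = 4·1331 + 27·169 ≡ 7 (mod 19). Nonzero ⇒ E is nonsingular.
For each x ∈ F_19, compute rhs = x³ + 11·x + 13 mod 19, then count y ∈ F_19 with y² ≡ rhs.
  x = 0: rhs = 13, matching y values: none (0 points).
  x = 1: rhs = 6, matching y values: 5, 14 (2 points).
  x = 2: rhs = 5, matching y values: 9, 10 (2 points).
  x = 3: rhs = 16, matching y values: 4, 15 (2 points).
  x = 4: rhs = 7, matching y values: 8, 11 (2 points).
  x = 5: rhs = 3, matching y values: none (0 points).
  x = 6: rhs = 10, matching y values: none (0 points).
  x = 7: rhs = 15, matching y values: none (0 points).
  x = 8: rhs = 5, matching y values: 9, 10 (2 points).
  x = 9: rhs = 5, matching y values: 9, 10 (2 points).
  x = 10: rhs = 2, matching y values: none (0 points).
  x = 11: rhs = 2, matching y values: none (0 points).
  x = 12: rhs = 11, matching y values: 7, 12 (2 points).
  x = 13: rhs = 16, matching y values: 4, 15 (2 points).
  x = 14: rhs = 4, matching y values: 2, 17 (2 points).
  x = 15: rhs = 0, matching y values: 0 (1 points).
  x = 16: rhs = 10, matching y values: none (0 points).
  x = 17: rhs = 2, matching y values: none (0 points).
  x = 18: rhs = 1, matching y values: 1, 18 (2 points).
Total affine count: 21.
Full point count |E(F_19)| = 21 + 1 = 22.
Hasse bound: |22 − (19+1)| = |2| = 2 ≤ 2√19 ≈ 8.7178 ✓.


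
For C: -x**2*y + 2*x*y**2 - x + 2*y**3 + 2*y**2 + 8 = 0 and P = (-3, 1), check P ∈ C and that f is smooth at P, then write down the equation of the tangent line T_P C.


Tangent line at P: 7*x - 11*y + 32 = 0.

Step 1: f(-3, 1) = 0, so P lies on C.
Step 2: partial derivatives
  f_x(x, y) = -2*x*y + 2*y**2 - 1, f_y(x, y) = -x**2 + 4*x*y + 6*y**2 + 4*y.
  f_x(P) = 7, f_y(P) = -11 (gradient nonzero, so P is smooth).
Step 3: tangent line at P: 7·(x − -3) + -11·(y − 1) = 0.
Expanding: 7*x - 11*y + 32 = 0.


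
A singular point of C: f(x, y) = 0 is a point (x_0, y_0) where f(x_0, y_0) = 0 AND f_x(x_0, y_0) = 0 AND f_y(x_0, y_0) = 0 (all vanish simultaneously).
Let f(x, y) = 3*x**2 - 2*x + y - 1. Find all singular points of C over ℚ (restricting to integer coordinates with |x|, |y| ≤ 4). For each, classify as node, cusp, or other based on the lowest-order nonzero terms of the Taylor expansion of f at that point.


No singular points in the scanned grid; C is smooth there.

Compute partial derivatives:
  f_x = 6*x - 2.
  f_y = 1.
f_y = 1 is a nonzero constant, so f_y never vanishes: no point (x, y) can satisfy f = f_x = f_y = 0. In particular no (x, y) ∈ {−4, ..., 4}² is singular; the curve is smooth.


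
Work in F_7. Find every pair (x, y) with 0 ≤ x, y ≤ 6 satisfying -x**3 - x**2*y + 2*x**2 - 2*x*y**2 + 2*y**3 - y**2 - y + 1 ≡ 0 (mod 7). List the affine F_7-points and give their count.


Affine F_7-points: {(2, 1), (3, 6), (4, 5), (5, 2), (6, 4)}; count = 5.

For each of the 49 pairs (x, y) ∈ F_7², evaluate f(x, y) mod 7. Record the zeros.
  x = 0: [0↦1, 1↦1, 2↦4, 3↦1, 4↦4, 5↦4, 6↦6]  zeros at y ∈ ∅
  x = 1: [0↦2, 1↦6, 2↦2, 3↦2, 4↦4, 5↦6, 6↦6]  zeros at y ∈ ∅
  x = 2: [0↦1, 1↦0, 2↦1, 3↦2, 4↦1, 5↦3, 6↦6]  zeros at y ∈ {1}
  x = 3: [0↦6, 1↦5, 2↦2, 3↦2, 4↦3, 5↦3, 6↦0]  zeros at y ∈ {6}
  x = 4: [0↦4, 1↦1, 2↦6, 3↦3, 4↦4, 5↦0, 6↦3]  zeros at y ∈ {5}
  x = 5: [0↦3, 1↦3, 2↦0, 3↦6, 4↦5, 5↦2, 6↦2]  zeros at y ∈ {2}
  x = 6: [0↦4, 1↦5, 2↦6, 3↦5, 4↦0, 5↦3, 6↦5]  zeros at y ∈ {4}
Collecting zeros: affine points = {(2, 1), (3, 6), (4, 5), (5, 2), (6, 4)}.
Total count |C(F_7)_aff| = 5.


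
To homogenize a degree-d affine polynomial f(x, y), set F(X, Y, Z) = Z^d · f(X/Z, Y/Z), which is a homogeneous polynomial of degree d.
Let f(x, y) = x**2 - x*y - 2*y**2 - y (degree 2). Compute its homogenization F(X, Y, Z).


F(X, Y, Z) = X**2 - X*Y - 2*Y**2 - Y*Z

deg(f) = 2.
Substitute x = X/Z, y = Y/Z into f, then multiply by Z^2.
  monomial 1·x^2·y^0 ↦ 1·X^2·Y^0·Z^0.
  monomial -1·x^1·y^1 ↦ -1·X^1·Y^1·Z^0.
  monomial -2·x^0·y^2 ↦ -2·X^0·Y^2·Z^0.
  monomial -1·x^0·y^1 ↦ -1·X^0·Y^1·Z^1.
Collecting: F(X, Y, Z) = X**2 - X*Y - 2*Y**2 - Y*Z.


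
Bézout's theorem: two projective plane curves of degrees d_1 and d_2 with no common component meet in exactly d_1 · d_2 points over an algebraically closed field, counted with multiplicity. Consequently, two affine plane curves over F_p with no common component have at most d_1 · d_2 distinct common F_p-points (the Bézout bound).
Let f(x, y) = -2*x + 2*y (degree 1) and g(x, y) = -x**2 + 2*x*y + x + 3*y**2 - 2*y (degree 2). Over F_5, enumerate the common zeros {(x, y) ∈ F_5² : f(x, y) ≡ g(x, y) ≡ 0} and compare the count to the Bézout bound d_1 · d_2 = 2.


Common zeros: {(0, 0), (4, 4)}; count = 2; Bézout bound = 2.

deg(f) = 1, deg(g) = 2, so Bézout bound = 2.
Scan x ∈ F_5. For each x, list the y ∈ F_5 with f(x, y) ≡ 0 and those with g(x, y) ≡ 0 (mod 5); the common zeros in that column are the intersection.
  x = 0: f ≡ 0 at y ∈ {0}; g ≡ 0 at y ∈ {0, 4}; common: {0}.
  x = 1: f ≡ 0 at y ∈ {1}; g ≡ 0 at y ∈ {0}; common: ∅.
  x = 2: f ≡ 0 at y ∈ {2}; g ≡ 0 at y ∈ ∅; common: ∅.
  x = 3: f ≡ 0 at y ∈ {3}; g ≡ 0 at y ∈ ∅; common: ∅.
  x = 4: f ≡ 0 at y ∈ {4}; g ≡ 0 at y ∈ {4}; common: {4}.
Collecting: common zeros = {(0, 0), (4, 4)}, so the count is 2.
Comparison with the Bézout bound: 2 ≤ 2 = deg(f)·deg(g), as expected for curves with no common component (the bound is attained).


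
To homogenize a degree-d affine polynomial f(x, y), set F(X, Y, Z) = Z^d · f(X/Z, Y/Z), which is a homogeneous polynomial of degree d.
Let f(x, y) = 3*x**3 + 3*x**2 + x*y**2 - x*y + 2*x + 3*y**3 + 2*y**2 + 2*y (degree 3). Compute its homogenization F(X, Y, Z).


F(X, Y, Z) = 3*X**3 + 3*X**2*Z + X*Y**2 - X*Y*Z + 2*X*Z**2 + 3*Y**3 + 2*Y**2*Z + 2*Y*Z**2

deg(f) = 3.
Substitute x = X/Z, y = Y/Z into f, then multiply by Z^3.
  monomial 3·x^3·y^0 ↦ 3·X^3·Y^0·Z^0.
  monomial 3·x^2·y^0 ↦ 3·X^2·Y^0·Z^1.
  monomial 1·x^1·y^2 ↦ 1·X^1·Y^2·Z^0.
  monomial -1·x^1·y^1 ↦ -1·X^1·Y^1·Z^1.
  monomial 2·x^1·y^0 ↦ 2·X^1·Y^0·Z^2.
  monomial 3·x^0·y^3 ↦ 3·X^0·Y^3·Z^0.
  monomial 2·x^0·y^2 ↦ 2·X^0·Y^2·Z^1.
  monomial 2·x^0·y^1 ↦ 2·X^0·Y^1·Z^2.
Collecting: F(X, Y, Z) = 3*X**3 + 3*X**2*Z + X*Y**2 - X*Y*Z + 2*X*Z**2 + 3*Y**3 + 2*Y**2*Z + 2*Y*Z**2.


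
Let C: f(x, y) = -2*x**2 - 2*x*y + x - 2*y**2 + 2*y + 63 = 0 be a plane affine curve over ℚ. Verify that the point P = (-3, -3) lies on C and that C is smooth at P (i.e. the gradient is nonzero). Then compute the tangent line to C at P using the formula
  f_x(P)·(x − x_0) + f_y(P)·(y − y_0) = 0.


Tangent line at P: 19*x + 20*y + 117 = 0.

Step 1: f(-3, -3) = 0, so P lies on C.
Step 2: partial derivatives
  f_x(x, y) = -4*x - 2*y + 1, f_y(x, y) = -2*x - 4*y + 2.
  f_x(P) = 19, f_y(P) = 20 (gradient nonzero, so P is smooth).
Step 3: tangent line at P: 19·(x − -3) + 20·(y − -3) = 0.
Expanding: 19*x + 20*y + 117 = 0.


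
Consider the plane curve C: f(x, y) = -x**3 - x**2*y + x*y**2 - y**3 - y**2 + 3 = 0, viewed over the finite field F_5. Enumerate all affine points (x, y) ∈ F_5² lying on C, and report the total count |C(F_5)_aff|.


Affine F_5-points: {(1, 1), (2, 0), (2, 3), (3, 3), (4, 1)}; count = 5.

For each of the 25 pairs (x, y) ∈ F_5², evaluate f(x, y) mod 5. Record the zeros.
  x = 0: [0↦3, 1↦1, 2↦1, 3↦2, 4↦3]  zeros at y ∈ ∅
  x = 1: [0↦2, 1↦0, 2↦2, 3↦2, 4↦4]  zeros at y ∈ {1}
  x = 2: [0↦0, 1↦1, 2↦3, 3↦0, 4↦1]  zeros at y ∈ {0, 3}
  x = 3: [0↦1, 1↦3, 2↦3, 3↦0, 4↦3]  zeros at y ∈ {3}
  x = 4: [0↦4, 1↦0, 2↦1, 3↦1, 4↦4]  zeros at y ∈ {1}
Collecting zeros: affine points = {(1, 1), (2, 0), (2, 3), (3, 3), (4, 1)}.
Total count |C(F_5)_aff| = 5.


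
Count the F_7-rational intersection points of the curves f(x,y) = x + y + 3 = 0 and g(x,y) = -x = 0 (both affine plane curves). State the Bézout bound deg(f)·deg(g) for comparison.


Common zeros: {(0, 4)}; count = 1; Bézout bound = 1.

deg(f) = 1, deg(g) = 1, so Bézout bound = 1.
Scan x ∈ F_7. For each x, list the y ∈ F_7 with f(x, y) ≡ 0 and those with g(x, y) ≡ 0 (mod 7); the common zeros in that column are the intersection.
  x = 0: f ≡ 0 at y ∈ {4}; g ≡ 0 at y ∈ {0, 1, 2, 3, 4, 5, 6}; common: {4}.
  x = 1: f ≡ 0 at y ∈ {3}; g ≡ 0 at y ∈ ∅; common: ∅.
  x = 2: f ≡ 0 at y ∈ {2}; g ≡ 0 at y ∈ ∅; common: ∅.
  x = 3: f ≡ 0 at y ∈ {1}; g ≡ 0 at y ∈ ∅; common: ∅.
  x = 4: f ≡ 0 at y ∈ {0}; g ≡ 0 at y ∈ ∅; common: ∅.
  x = 5: f ≡ 0 at y ∈ {6}; g ≡ 0 at y ∈ ∅; common: ∅.
  x = 6: f ≡ 0 at y ∈ {5}; g ≡ 0 at y ∈ ∅; common: ∅.
Collecting: common zeros = {(0, 4)}, so the count is 1.
Comparison with the Bézout bound: 1 ≤ 1 = deg(f)·deg(g), as expected for curves with no common component (the bound is attained).


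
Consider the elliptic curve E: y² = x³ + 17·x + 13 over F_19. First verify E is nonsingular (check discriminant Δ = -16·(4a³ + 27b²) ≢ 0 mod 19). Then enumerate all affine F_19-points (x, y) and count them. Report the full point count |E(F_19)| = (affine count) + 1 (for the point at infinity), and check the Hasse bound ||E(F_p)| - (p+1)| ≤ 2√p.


Affine points = {(2, 6), (2, 13), (7, 0), (10, 9), (10, 10), (11, 7), (11, 12), (12, 8), (12, 11), (16, 7), (16, 12), (17, 3), (17, 16)}; affine count = 13; |E(F_19)| = 14.

Discriminant check: Δ ∝ 4a³ + 27b² = 4·17³ + 27·13² = 4·4913 + 27·169 ≡ 9 (mod 19). Nonzero ⇒ E is nonsingular.
For each x ∈ F_19, compute rhs = x³ + 17·x + 13 mod 19, then count y ∈ F_19 with y² ≡ rhs.
  x = 0: rhs = 13, matching y values: none (0 points).
  x = 1: rhs = 12, matching y values: none (0 points).
  x = 2: rhs = 17, matching y values: 6, 13 (2 points).
  x = 3: rhs = 15, matching y values: none (0 points).
  x = 4: rhs = 12, matching y values: none (0 points).
  x = 5: rhs = 14, matching y values: none (0 points).
  x = 6: rhs = 8, matching y values: none (0 points).
  x = 7: rhs = 0, matching y values: 0 (1 points).
  x = 8: rhs = 15, matching y values: none (0 points).
  x = 9: rhs = 2, matching y values: none (0 points).
  x = 10: rhs = 5, matching y values: 9, 10 (2 points).
  x = 11: rhs = 11, matching y values: 7, 12 (2 points).
  x = 12: rhs = 7, matching y values: 8, 11 (2 points).
  x = 13: rhs = 18, matching y values: none (0 points).
  x = 14: rhs = 12, matching y values: none (0 points).
  x = 15: rhs = 14, matching y values: none (0 points).
  x = 16: rhs = 11, matching y values: 7, 12 (2 points).
  x = 17: rhs = 9, matching y values: 3, 16 (2 points).
  x = 18: rhs = 14, matching y values: none (0 points).
Total affine count: 13.
Full point count |E(F_19)| = 13 + 1 = 14.
Hasse bound: |14 − (19+1)| = |-6| = 6 ≤ 2√19 ≈ 8.7178 ✓.


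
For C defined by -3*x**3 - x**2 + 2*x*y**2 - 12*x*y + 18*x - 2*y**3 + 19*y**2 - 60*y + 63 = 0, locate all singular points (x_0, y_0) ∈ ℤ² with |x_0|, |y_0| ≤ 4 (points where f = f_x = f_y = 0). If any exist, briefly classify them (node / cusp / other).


Singular points: {(0, 3)}; classification: node.

Compute partial derivatives:
  f_x = -9*x**2 - 2*x + 2*y**2 - 12*y + 18.
  f_y = 4*x*y - 12*x - 6*y**2 + 38*y - 60.
Scan x_0 ∈ {−4, ..., 4}. For each x_0, f_y(x_0, y) is a polynomial in y; find its integer roots y ∈ {−4, ..., 4}, then test f_x and f at those candidates.
  x = -4: f_y(-4, y) = -6*y**2 + 22*y - 12; vanishes at y ∈ {3}. (-4, 3): f_x = -136 ≠ 0.
  x = -3: f_y(-3, y) = -6*y**2 + 26*y - 24; vanishes at y ∈ {3}. (-3, 3): f_x = -75 ≠ 0.
  x = -2: f_y(-2, y) = -6*y**2 + 30*y - 36; vanishes at y ∈ {2, 3}. (-2, 2): f_x = -30 ≠ 0; (-2, 3): f_x = -32 ≠ 0.
  x = -1: f_y(-1, y) = -6*y**2 + 34*y - 48; vanishes at y ∈ {3}. (-1, 3): f_x = -7 ≠ 0.
  x = 0: f_y(0, y) = -6*y**2 + 38*y - 60; vanishes at y ∈ {3}. (0, 3): f_x = 0, f = 0 — SINGULAR.
  x = 1: f_y(1, y) = -6*y**2 + 42*y - 72; vanishes at y ∈ {3, 4}. (1, 3): f_x = -11 ≠ 0; (1, 4): f_x = -9 ≠ 0.
  x = 2: f_y(2, y) = -6*y**2 + 46*y - 84; vanishes at y ∈ {3}. (2, 3): f_x = -40 ≠ 0.
  x = 3: f_y(3, y) = -6*y**2 + 50*y - 96; vanishes at y ∈ {3}. (3, 3): f_x = -87 ≠ 0.
  x = 4: f_y(4, y) = -6*y**2 + 54*y - 108; vanishes at y ∈ {3}. (4, 3): f_x = -152 ≠ 0.
Only singular point on the grid: (0, 3).
Classify: substitute x = 0 + u, y = 3 + v and expand: f = -3*u**3 - u**2 + 2*u*v**2 - 2*v**3 + v**2.
No constant or linear terms (consistent with a singular point). Quadratic part: -u**2 + v**2. Cubic part: -3*u**3 + 2*u*v**2 - 2*v**3.
The quadratic part v**2 - u**2 = (v − u)(v + u) splits into two distinct linear factors, so there are two distinct tangent lines y − 3 = ±(x − 0) — this is a node (ordinary double point).
Classification: node.


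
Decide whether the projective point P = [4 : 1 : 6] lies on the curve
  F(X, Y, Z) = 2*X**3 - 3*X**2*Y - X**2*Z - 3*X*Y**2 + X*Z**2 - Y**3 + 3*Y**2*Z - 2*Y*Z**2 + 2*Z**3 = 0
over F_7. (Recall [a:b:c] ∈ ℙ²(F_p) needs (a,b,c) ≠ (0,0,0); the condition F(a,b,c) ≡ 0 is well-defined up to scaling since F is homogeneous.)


F(4,1,6) ≡ 3 (mod 7); P is NOT on the curve.

Evaluate F(4, 1, 6) term-by-term (mod 7).
  2*X**3 ↦ 2·64·1·1 = 128
  -3*X**2*Y ↦ -3·16·1·1 = -48
  -X**2*Z ↦ -1·16·1·6 = -96
  -3*X*Y**2 ↦ -3·4·1·1 = -12
  X*Z**2 ↦ 1·4·1·36 = 144
  -Y**3 ↦ -1·1·1·1 = -1
  3*Y**2*Z ↦ 3·1·1·6 = 18
  -2*Y*Z**2 ↦ -2·1·1·36 = -72
  2*Z**3 ↦ 2·1·1·216 = 432
Sum: F(4, 1, 6) = (128) + (-48) + (-96) + (-12) + (144) + (-1) + (18) + (-72) + (432) = 493.
Reducing mod 7: 493 ≡ 3 (mod 7).
Since F(a, b, c) ≡ 3 ≠ 0 (mod 7), P does NOT lie on the curve.


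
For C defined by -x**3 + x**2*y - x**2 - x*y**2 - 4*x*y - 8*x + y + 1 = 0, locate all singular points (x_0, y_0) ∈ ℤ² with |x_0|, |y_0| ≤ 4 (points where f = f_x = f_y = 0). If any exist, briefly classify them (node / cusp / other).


Singular points: {(-1, -3)}; classification: node.

Compute partial derivatives:
  f_x = -3*x**2 + 2*x*y - 2*x - y**2 - 4*y - 8.
  f_y = x**2 - 2*x*y - 4*x + 1.
Scan x_0 ∈ {−4, ..., 4}. For each x_0, f_y(x_0, y) is a polynomial in y; find its integer roots y ∈ {−4, ..., 4}, then test f_x and f at those candidates.
  x = -4: f_y(-4, y) = 8*y + 33; no integer root y with |y| ≤ 4.
  x = -3: f_y(-3, y) = 6*y + 22; no integer root y with |y| ≤ 4.
  x = -2: f_y(-2, y) = 4*y + 13; no integer root y with |y| ≤ 4.
  x = -1: f_y(-1, y) = 2*y + 6; vanishes at y ∈ {-3}. (-1, -3): f_x = 0, f = 0 — SINGULAR.
  x = 0: f_y(0, y) = 1; no integer root y with |y| ≤ 4.
  x = 1: f_y(1, y) = -2*y - 2; vanishes at y ∈ {-1}. (1, -1): f_x = -12 ≠ 0.
  x = 2: f_y(2, y) = -4*y - 3; no integer root y with |y| ≤ 4.
  x = 3: f_y(3, y) = -6*y - 2; no integer root y with |y| ≤ 4.
  x = 4: f_y(4, y) = 1 - 8*y; no integer root y with |y| ≤ 4.
Only singular point on the grid: (-1, -3).
Classify: substitute x = -1 + u, y = -3 + v and expand: f = -u**3 + u**2*v - u**2 - u*v**2 + v**2.
No constant or linear terms (consistent with a singular point). Quadratic part: -u**2 + v**2. Cubic part: -u**3 + u**2*v - u*v**2.
The quadratic part v**2 - u**2 = (v − u)(v + u) splits into two distinct linear factors, so there are two distinct tangent lines y − -3 = ±(x − -1) — this is a node (ordinary double point).
Classification: node.


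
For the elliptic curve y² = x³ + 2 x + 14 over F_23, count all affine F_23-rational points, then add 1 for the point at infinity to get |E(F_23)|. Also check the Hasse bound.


Affine points = {(2, 7), (2, 16), (3, 1), (3, 22), (6, 9), (6, 14), (7, 7), (7, 16), (8, 6), (8, 17), (9, 5), (9, 18), (12, 8), (12, 15), (13, 11), (13, 12), (14, 7), (14, 16), (16, 5), (16, 18), (17, 4), (17, 19), (20, 2), (20, 21), (21, 5), (21, 18)}; affine count = 26; |E(F_23)| = 27.

Discriminant check: Δ ∝ 4a³ + 27b² = 4·2³ + 27·14² = 4·8 + 27·196 ≡ 11 (mod 23). Nonzero ⇒ E is nonsingular.
For each x ∈ F_23, compute rhs = x³ + 2·x + 14 mod 23, then count y ∈ F_23 with y² ≡ rhs.
  x = 0: rhs = 14, matching y values: none (0 points).
  x = 1: rhs = 17, matching y values: none (0 points).
  x = 2: rhs = 3, matching y values: 7, 16 (2 points).
  x = 3: rhs = 1, matching y values: 1, 22 (2 points).
  x = 4: rhs = 17, matching y values: none (0 points).
  x = 5: rhs = 11, matching y values: none (0 points).
  x = 6: rhs = 12, matching y values: 9, 14 (2 points).
  x = 7: rhs = 3, matching y values: 7, 16 (2 points).
  x = 8: rhs = 13, matching y values: 6, 17 (2 points).
  x = 9: rhs = 2, matching y values: 5, 18 (2 points).
  x = 10: rhs = 22, matching y values: none (0 points).
  x = 11: rhs = 10, matching y values: none (0 points).
  x = 12: rhs = 18, matching y values: 8, 15 (2 points).
  x = 13: rhs = 6, matching y values: 11, 12 (2 points).
  x = 14: rhs = 3, matching y values: 7, 16 (2 points).
  x = 15: rhs = 15, matching y values: none (0 points).
  x = 16: rhs = 2, matching y values: 5, 18 (2 points).
  x = 17: rhs = 16, matching y values: 4, 19 (2 points).
  x = 18: rhs = 17, matching y values: none (0 points).
  x = 19: rhs = 11, matching y values: none (0 points).
  x = 20: rhs = 4, matching y values: 2, 21 (2 points).
  x = 21: rhs = 2, matching y values: 5, 18 (2 points).
  x = 22: rhs = 11, matching y values: none (0 points).
Total affine count: 26.
Full point count |E(F_23)| = 26 + 1 = 27.
Hasse bound: |27 − (23+1)| = |3| = 3 ≤ 2√23 ≈ 9.5917 ✓.


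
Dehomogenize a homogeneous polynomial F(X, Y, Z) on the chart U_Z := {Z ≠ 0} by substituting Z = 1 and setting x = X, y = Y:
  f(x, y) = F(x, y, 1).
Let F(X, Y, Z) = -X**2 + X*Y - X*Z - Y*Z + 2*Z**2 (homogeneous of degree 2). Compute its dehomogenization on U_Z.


f(x, y) = -x**2 + x*y - x - y + 2

On U_Z we set Z = 1. Each monomial c·X^i·Y^j·Z^k in F becomes c·x^i·y^j·1^k = c·x^i·y^j.
Substituting Z = 1: F(X, Y, 1) = -x**2 + x*y - x - y + 2.
Note: deg(f) ≤ deg(F) = 2; strict inequality happens when F is divisible by Z (lost terms).


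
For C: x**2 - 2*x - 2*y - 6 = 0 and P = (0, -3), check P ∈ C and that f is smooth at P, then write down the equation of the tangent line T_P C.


Tangent line at P: -2*x - 2*y - 6 = 0.

Step 1: f(0, -3) = 0, so P lies on C.
Step 2: partial derivatives
  f_x(x, y) = 2*x - 2, f_y(x, y) = -2.
  f_x(P) = -2, f_y(P) = -2 (gradient nonzero, so P is smooth).
Step 3: tangent line at P: -2·(x − 0) + -2·(y − -3) = 0.
Expanding: -2*x - 2*y - 6 = 0.


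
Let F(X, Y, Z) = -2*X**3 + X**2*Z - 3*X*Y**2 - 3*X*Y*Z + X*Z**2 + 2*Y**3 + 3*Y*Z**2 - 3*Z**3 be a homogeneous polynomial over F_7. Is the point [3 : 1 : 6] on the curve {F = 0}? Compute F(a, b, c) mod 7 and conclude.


F(3,1,6) ≡ 4 (mod 7); P is NOT on the curve.

Evaluate F(3, 1, 6) term-by-term (mod 7).
  -2*X**3 ↦ -2·27·1·1 = -54
  X**2*Z ↦ 1·9·1·6 = 54
  -3*X*Y**2 ↦ -3·3·1·1 = -9
  -3*X*Y*Z ↦ -3·3·1·6 = -54
  X*Z**2 ↦ 1·3·1·36 = 108
  2*Y**3 ↦ 2·1·1·1 = 2
  3*Y*Z**2 ↦ 3·1·1·36 = 108
  -3*Z**3 ↦ -3·1·1·216 = -648
Sum: F(3, 1, 6) = (-54) + (54) + (-9) + (-54) + (108) + (2) + (108) + (-648) = -493.
Reducing mod 7: -493 ≡ 4 (mod 7).
Since F(a, b, c) ≡ 4 ≠ 0 (mod 7), P does NOT lie on the curve.


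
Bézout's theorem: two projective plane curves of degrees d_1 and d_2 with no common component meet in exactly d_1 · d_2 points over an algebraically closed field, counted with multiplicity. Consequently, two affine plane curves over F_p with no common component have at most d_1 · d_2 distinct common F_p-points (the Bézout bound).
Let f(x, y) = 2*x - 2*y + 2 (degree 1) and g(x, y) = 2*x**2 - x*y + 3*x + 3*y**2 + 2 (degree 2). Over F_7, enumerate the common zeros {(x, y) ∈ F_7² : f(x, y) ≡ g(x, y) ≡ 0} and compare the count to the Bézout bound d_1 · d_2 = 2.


Common zeros: ∅; count = 0; Bézout bound = 2.

deg(f) = 1, deg(g) = 2, so Bézout bound = 2.
Scan x ∈ F_7. For each x, list the y ∈ F_7 with f(x, y) ≡ 0 and those with g(x, y) ≡ 0 (mod 7); the common zeros in that column are the intersection.
  x = 0: f ≡ 0 at y ∈ {1}; g ≡ 0 at y ∈ {2, 5}; common: ∅.
  x = 1: f ≡ 0 at y ∈ {2}; g ≡ 0 at y ∈ {0, 5}; common: ∅.
  x = 2: f ≡ 0 at y ∈ {3}; g ≡ 0 at y ∈ {4, 6}; common: ∅.
  x = 3: f ≡ 0 at y ∈ {4}; g ≡ 0 at y ∈ {2, 6}; common: ∅.
  x = 4: f ≡ 0 at y ∈ {5}; g ≡ 0 at y ∈ ∅; common: ∅.
  x = 5: f ≡ 0 at y ∈ {6}; g ≡ 0 at y ∈ ∅; common: ∅.
  x = 6: f ≡ 0 at y ∈ {0}; g ≡ 0 at y ∈ ∅; common: ∅.
Collecting: common zeros = ∅, so the count is 0.
Comparison with the Bézout bound: 0 ≤ 2 = deg(f)·deg(g), as expected for curves with no common component (the affine F_7-count falls short of the bound because intersections may lie at infinity, over extension fields, or carry multiplicity).


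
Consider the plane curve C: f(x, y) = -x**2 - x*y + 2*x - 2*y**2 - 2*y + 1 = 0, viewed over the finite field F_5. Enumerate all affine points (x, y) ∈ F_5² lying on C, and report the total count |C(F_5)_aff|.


Affine F_5-points: {(1, 3), (2, 1), (2, 2), (3, 2), (3, 3), (4, 1)}; count = 6.

For each of the 25 pairs (x, y) ∈ F_5², evaluate f(x, y) mod 5. Record the zeros.
  x = 0: [0↦1, 1↦2, 2↦4, 3↦2, 4↦1]  zeros at y ∈ ∅
  x = 1: [0↦2, 1↦2, 2↦3, 3↦0, 4↦3]  zeros at y ∈ {3}
  x = 2: [0↦1, 1↦0, 2↦0, 3↦1, 4↦3]  zeros at y ∈ {1, 2}
  x = 3: [0↦3, 1↦1, 2↦0, 3↦0, 4↦1]  zeros at y ∈ {2, 3}
  x = 4: [0↦3, 1↦0, 2↦3, 3↦2, 4↦2]  zeros at y ∈ {1}
Collecting zeros: affine points = {(1, 3), (2, 1), (2, 2), (3, 2), (3, 3), (4, 1)}.
Total count |C(F_5)_aff| = 6.


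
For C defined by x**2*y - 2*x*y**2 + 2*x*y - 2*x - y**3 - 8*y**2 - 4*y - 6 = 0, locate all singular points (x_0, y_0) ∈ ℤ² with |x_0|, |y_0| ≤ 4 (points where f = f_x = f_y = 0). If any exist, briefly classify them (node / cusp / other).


Singular points: {(-3, -1)}; classification: node.

Compute partial derivatives:
  f_x = 2*x*y - 2*y**2 + 2*y - 2.
  f_y = x**2 - 4*x*y + 2*x - 3*y**2 - 16*y - 4.
Scan x_0 ∈ {−4, ..., 4}. For each x_0, f_y(x_0, y) is a polynomial in y; find its integer roots y ∈ {−4, ..., 4}, then test f_x and f at those candidates.
  x = -4: f_y(-4, y) = 4 - 3*y**2; no integer root y with |y| ≤ 4.
  x = -3: f_y(-3, y) = -3*y**2 - 4*y - 1; vanishes at y ∈ {-1}. (-3, -1): f_x = 0, f = 0 — SINGULAR.
  x = -2: f_y(-2, y) = -3*y**2 - 8*y - 4; vanishes at y ∈ {-2}. (-2, -2): f_x = -6 ≠ 0.
  x = -1: f_y(-1, y) = -3*y**2 - 12*y - 5; no integer root y with |y| ≤ 4.
  x = 0: f_y(0, y) = -3*y**2 - 16*y - 4; no integer root y with |y| ≤ 4.
  x = 1: f_y(1, y) = -3*y**2 - 20*y - 1; no integer root y with |y| ≤ 4.
  x = 2: f_y(2, y) = -3*y**2 - 24*y + 4; no integer root y with |y| ≤ 4.
  x = 3: f_y(3, y) = -3*y**2 - 28*y + 11; no integer root y with |y| ≤ 4.
  x = 4: f_y(4, y) = -3*y**2 - 32*y + 20; no integer root y with |y| ≤ 4.
Only singular point on the grid: (-3, -1).
Classify: substitute x = -3 + u, y = -1 + v and expand: f = u**2*v - u**2 - 2*u*v**2 - v**3 + v**2.
No constant or linear terms (consistent with a singular point). Quadratic part: -u**2 + v**2. Cubic part: u**2*v - 2*u*v**2 - v**3.
The quadratic part v**2 - u**2 = (v − u)(v + u) splits into two distinct linear factors, so there are two distinct tangent lines y − -1 = ±(x − -3) — this is a node (ordinary double point).
Classification: node.


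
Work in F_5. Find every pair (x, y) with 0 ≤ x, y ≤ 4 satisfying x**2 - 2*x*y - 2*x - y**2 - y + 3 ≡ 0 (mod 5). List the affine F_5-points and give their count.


Affine F_5-points: {(4, 3)}; count = 1.

For each of the 25 pairs (x, y) ∈ F_5², evaluate f(x, y) mod 5. Record the zeros.
  x = 0: [0↦3, 1↦1, 2↦2, 3↦1, 4↦3]  zeros at y ∈ ∅
  x = 1: [0↦2, 1↦3, 2↦2, 3↦4, 4↦4]  zeros at y ∈ ∅
  x = 2: [0↦3, 1↦2, 2↦4, 3↦4, 4↦2]  zeros at y ∈ ∅
  x = 3: [0↦1, 1↦3, 2↦3, 3↦1, 4↦2]  zeros at y ∈ ∅
  x = 4: [0↦1, 1↦1, 2↦4, 3↦0, 4↦4]  zeros at y ∈ {3}
Collecting zeros: affine points = {(4, 3)}.
Total count |C(F_5)_aff| = 1.
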